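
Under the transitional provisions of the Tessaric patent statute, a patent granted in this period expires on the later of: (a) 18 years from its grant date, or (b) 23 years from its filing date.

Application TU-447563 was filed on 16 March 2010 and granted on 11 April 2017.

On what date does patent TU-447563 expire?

April 11, 2035

(a) grant + 18 years → 11 April 2035.
(b) filing + 23 years → 16 March 2033.
Later of the two: 11 April 2035.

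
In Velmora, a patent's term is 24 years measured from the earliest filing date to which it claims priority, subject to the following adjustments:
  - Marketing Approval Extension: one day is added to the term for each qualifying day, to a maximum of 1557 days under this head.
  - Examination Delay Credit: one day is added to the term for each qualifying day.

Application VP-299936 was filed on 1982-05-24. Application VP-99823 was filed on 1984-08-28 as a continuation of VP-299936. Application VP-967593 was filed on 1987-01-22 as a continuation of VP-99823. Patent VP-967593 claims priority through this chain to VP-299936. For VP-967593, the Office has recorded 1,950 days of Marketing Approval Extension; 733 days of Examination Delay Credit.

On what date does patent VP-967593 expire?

Earliest priority filing: 24 May 1982.
Base term: 24 May 1982 + 24 years → 24 May 2006.
Marketing Approval Extension: 1950 days claimed exceeds the 1557-day cap, so +1557 days → 28 August 2010.
Examination Delay Credit: +733 days → 30 August 2012.

August 30, 2012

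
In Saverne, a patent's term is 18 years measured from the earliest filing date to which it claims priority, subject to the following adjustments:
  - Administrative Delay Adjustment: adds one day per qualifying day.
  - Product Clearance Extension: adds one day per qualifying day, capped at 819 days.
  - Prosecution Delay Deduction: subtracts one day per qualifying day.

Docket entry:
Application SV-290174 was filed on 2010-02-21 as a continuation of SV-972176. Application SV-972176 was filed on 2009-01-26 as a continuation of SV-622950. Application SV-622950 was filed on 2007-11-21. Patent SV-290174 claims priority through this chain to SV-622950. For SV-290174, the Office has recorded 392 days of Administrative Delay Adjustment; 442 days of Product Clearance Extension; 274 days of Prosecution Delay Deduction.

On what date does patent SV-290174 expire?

June 4, 2027

Earliest priority filing: 21 November 2007.
Base term: 21 November 2007 + 18 years → 21 November 2025.
Administrative Delay Adjustment: +392 days → 18 December 2026.
Product Clearance Extension: 442 days (within the 819-day cap) → +442 days → 4 March 2028.
Prosecution Delay Deduction: −274 days → 4 June 2027.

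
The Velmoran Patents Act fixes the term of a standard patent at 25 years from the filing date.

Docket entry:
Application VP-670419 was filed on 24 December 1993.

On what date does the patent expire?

2018-12-24

Filing date + 25 years → 24 December 2018.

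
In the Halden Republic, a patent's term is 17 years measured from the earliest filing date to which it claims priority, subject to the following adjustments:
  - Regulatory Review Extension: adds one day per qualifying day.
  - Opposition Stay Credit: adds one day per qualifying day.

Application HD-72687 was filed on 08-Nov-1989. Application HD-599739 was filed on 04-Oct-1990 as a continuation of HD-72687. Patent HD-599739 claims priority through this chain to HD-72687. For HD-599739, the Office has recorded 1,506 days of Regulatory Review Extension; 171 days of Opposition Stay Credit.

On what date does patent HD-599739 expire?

Earliest priority filing: 8 November 1989.
Base term: 8 November 1989 + 17 years → 8 November 2006.
Regulatory Review Extension: +1506 days → 23 December 2010.
Opposition Stay Credit: +171 days → 12 June 2011.

2011-06-12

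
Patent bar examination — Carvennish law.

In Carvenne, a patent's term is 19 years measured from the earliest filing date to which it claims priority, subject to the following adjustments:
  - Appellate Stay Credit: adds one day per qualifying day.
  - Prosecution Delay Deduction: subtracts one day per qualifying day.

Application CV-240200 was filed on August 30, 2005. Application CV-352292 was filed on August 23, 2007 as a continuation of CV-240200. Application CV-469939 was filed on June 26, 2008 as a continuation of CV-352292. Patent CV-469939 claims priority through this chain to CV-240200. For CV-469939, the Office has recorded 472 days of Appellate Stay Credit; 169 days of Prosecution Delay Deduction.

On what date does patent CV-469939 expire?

2025-06-29

Earliest priority filing: 30 August 2005.
Base term: 30 August 2005 + 19 years → 30 August 2024.
Appellate Stay Credit: +472 days → 15 December 2025.
Prosecution Delay Deduction: −169 days → 29 June 2025.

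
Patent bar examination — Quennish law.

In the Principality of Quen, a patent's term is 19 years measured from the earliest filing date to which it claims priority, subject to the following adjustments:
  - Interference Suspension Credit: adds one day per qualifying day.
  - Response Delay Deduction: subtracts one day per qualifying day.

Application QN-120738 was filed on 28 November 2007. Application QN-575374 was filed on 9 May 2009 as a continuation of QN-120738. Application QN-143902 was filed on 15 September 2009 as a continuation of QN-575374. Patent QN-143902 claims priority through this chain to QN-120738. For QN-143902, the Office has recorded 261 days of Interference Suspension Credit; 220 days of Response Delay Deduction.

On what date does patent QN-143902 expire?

January 8, 2027

Earliest priority filing: 28 November 2007.
Base term: 28 November 2007 + 19 years → 28 November 2026.
Interference Suspension Credit: +261 days → 16 August 2027.
Response Delay Deduction: −220 days → 8 January 2027.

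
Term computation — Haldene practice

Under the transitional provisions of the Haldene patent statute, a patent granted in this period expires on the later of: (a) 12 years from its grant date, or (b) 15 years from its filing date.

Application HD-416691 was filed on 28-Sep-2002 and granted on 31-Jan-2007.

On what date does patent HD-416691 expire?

January 31, 2019

(a) grant + 12 years → 31 January 2019.
(b) filing + 15 years → 28 September 2017.
Later of the two: 31 January 2019.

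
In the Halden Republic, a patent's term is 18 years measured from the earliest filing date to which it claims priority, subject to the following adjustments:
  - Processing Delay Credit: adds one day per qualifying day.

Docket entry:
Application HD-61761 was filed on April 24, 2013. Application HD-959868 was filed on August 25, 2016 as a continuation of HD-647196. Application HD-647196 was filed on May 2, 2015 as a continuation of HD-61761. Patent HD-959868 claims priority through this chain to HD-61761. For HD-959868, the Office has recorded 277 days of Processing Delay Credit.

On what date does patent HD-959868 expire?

2032-01-26

Earliest priority filing: 24 April 2013.
Base term: 24 April 2013 + 18 years → 24 April 2031.
Processing Delay Credit: +277 days → 26 January 2032.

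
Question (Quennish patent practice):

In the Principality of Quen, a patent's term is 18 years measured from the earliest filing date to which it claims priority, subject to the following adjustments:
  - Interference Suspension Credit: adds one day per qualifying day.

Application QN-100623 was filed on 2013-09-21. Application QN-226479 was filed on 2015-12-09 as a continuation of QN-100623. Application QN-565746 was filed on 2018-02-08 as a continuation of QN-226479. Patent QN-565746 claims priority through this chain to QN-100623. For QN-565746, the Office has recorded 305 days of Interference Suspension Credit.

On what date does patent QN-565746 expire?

Earliest priority filing: 21 September 2013.
Base term: 21 September 2013 + 18 years → 21 September 2031.
Interference Suspension Credit: +305 days → 22 July 2032.

July 22, 2032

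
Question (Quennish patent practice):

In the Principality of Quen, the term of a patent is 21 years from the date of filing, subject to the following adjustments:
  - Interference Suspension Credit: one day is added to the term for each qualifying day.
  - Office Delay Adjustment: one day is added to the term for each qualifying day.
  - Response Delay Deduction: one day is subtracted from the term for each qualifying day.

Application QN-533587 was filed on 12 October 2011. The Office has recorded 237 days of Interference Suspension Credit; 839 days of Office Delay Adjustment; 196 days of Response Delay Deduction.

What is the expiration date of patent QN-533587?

Base term: filing date + 21 years → 12 October 2032.
Interference Suspension Credit: +237 days → 6 June 2033.
Office Delay Adjustment: +839 days → 23 September 2035.
Response Delay Deduction: −196 days → 11 March 2035.

March 11, 2035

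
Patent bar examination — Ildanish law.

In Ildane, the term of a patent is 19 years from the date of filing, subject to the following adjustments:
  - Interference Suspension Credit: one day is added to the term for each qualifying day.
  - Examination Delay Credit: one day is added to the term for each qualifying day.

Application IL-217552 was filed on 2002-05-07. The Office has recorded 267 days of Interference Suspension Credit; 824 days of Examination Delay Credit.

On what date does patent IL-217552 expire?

Base term: filing date + 19 years → 7 May 2021.
Interference Suspension Credit: +267 days → 29 January 2022.
Examination Delay Credit: +824 days → 2 May 2024.

May 2, 2024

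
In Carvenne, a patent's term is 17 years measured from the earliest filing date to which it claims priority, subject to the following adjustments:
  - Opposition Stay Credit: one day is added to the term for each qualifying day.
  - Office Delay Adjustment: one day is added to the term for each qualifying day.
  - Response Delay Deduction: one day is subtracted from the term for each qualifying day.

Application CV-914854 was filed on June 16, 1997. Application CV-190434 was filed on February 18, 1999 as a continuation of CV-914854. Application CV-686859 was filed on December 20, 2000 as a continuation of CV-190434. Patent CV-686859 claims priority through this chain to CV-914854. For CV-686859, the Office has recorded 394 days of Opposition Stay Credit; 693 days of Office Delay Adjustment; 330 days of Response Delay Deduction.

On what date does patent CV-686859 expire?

July 12, 2016

Earliest priority filing: 16 June 1997.
Base term: 16 June 1997 + 17 years → 16 June 2014.
Opposition Stay Credit: +394 days → 15 July 2015.
Office Delay Adjustment: +693 days → 7 June 2017.
Response Delay Deduction: −330 days → 12 July 2016.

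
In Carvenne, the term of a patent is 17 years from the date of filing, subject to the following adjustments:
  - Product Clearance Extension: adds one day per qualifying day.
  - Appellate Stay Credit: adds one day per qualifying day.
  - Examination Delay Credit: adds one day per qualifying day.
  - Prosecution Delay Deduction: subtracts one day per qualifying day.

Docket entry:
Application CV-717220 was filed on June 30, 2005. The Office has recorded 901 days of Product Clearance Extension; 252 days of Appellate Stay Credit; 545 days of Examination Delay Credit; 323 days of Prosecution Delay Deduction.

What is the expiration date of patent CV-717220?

2026-04-05

Base term: filing date + 17 years → 30 June 2022.
Product Clearance Extension: +901 days → 17 December 2024.
Appellate Stay Credit: +252 days → 26 August 2025.
Examination Delay Credit: +545 days → 22 February 2027.
Prosecution Delay Deduction: −323 days → 5 April 2026.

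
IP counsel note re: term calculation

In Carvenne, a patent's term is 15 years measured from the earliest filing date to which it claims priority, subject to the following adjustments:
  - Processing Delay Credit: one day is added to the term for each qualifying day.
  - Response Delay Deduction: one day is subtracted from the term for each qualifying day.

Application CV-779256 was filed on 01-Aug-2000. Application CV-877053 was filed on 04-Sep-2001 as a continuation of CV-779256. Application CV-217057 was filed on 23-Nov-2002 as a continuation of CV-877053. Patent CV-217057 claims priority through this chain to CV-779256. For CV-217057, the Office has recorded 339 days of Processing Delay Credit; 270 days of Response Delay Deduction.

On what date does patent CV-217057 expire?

2015-10-09

Earliest priority filing: 1 August 2000.
Base term: 1 August 2000 + 15 years → 1 August 2015.
Processing Delay Credit: +339 days → 5 July 2016.
Response Delay Deduction: −270 days → 9 October 2015.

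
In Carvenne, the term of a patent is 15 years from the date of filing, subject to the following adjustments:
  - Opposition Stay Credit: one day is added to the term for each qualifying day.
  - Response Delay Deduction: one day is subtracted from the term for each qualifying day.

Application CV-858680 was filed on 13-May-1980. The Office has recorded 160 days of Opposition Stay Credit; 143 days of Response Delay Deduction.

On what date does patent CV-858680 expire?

May 30, 1995

Base term: filing date + 15 years → 13 May 1995.
Opposition Stay Credit: +160 days → 20 October 1995.
Response Delay Deduction: −143 days → 30 May 1995.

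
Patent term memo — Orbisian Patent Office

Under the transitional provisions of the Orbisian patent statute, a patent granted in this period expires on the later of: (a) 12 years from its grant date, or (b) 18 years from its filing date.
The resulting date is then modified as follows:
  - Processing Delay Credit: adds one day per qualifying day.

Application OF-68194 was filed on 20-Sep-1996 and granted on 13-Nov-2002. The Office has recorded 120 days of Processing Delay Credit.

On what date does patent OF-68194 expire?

2015-03-13

(a) grant + 12 years → 13 November 2014.
(b) filing + 18 years → 20 September 2014.
Later of the two: 13 November 2014.
Processing Delay Credit: +120 days → 13 March 2015.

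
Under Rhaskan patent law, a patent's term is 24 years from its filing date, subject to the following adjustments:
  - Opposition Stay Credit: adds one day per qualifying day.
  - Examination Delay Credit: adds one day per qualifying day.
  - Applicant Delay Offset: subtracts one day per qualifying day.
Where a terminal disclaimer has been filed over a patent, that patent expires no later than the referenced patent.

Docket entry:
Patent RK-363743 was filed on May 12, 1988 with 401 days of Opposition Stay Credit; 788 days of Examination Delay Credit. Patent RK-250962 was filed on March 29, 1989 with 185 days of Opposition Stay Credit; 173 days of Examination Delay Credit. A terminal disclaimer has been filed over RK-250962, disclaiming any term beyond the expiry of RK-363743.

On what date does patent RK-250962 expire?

March 22, 2014

Natural term of RK-250962:
  Base: filing + 24 years → 29 March 2013.
  Opposition Stay Credit: +185 days → 30 September 2013.
  Examination Delay Credit: +173 days → 22 March 2014.
Expiry of referenced patent RK-363743:
  Base: filing + 24 years → 12 May 2012.
  Opposition Stay Credit: +401 days → 17 June 2013.
  Examination Delay Credit: +788 days → 14 August 2015.
Terminal disclaimer: RK-250962 expires on the earlier of 22 March 2014 and 14 August 2015.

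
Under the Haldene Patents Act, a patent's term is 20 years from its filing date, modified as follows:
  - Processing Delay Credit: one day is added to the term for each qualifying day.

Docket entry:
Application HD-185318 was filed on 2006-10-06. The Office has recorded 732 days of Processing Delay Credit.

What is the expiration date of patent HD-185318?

Base term: filing date + 20 years → 6 October 2026.
Processing Delay Credit: +732 days → 7 October 2028.

October 7, 2028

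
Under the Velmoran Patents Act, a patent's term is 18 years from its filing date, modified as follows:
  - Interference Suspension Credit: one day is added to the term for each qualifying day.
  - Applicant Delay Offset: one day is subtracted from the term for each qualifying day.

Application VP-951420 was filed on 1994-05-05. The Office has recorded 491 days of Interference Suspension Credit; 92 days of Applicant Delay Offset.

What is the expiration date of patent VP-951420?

Base term: filing date + 18 years → 5 May 2012.
Interference Suspension Credit: +491 days → 8 September 2013.
Applicant Delay Offset: −92 days → 8 June 2013.

June 8, 2013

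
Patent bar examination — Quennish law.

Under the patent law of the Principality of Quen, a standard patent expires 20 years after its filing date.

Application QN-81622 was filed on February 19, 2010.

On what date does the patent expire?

Filing date + 20 years → 19 February 2030.

2030-02-19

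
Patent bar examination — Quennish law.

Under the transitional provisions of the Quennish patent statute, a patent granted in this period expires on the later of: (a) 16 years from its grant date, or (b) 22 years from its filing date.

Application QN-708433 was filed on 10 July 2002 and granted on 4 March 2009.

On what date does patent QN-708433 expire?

2025-03-04

(a) grant + 16 years → 4 March 2025.
(b) filing + 22 years → 10 July 2024.
Later of the two: 4 March 2025.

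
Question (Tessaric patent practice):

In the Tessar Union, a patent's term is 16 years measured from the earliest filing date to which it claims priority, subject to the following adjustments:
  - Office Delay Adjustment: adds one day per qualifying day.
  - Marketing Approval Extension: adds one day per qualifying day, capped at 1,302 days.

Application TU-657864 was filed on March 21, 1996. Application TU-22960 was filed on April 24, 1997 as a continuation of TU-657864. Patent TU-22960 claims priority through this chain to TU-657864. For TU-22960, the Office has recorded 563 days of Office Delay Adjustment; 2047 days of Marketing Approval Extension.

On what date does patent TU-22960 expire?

Earliest priority filing: 21 March 1996.
Base term: 21 March 1996 + 16 years → 21 March 2012.
Office Delay Adjustment: +563 days → 5 October 2013.
Marketing Approval Extension: 2047 days claimed exceeds the 1302-day cap, so +1302 days → 29 April 2017.

2017-04-29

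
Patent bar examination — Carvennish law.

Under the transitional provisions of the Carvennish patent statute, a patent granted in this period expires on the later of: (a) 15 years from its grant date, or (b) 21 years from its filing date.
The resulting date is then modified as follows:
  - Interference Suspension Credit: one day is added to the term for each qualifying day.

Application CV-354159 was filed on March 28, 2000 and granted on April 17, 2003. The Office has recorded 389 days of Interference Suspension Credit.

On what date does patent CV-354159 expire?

2022-04-21

(a) grant + 15 years → 17 April 2018.
(b) filing + 21 years → 28 March 2021.
Later of the two: 28 March 2021.
Interference Suspension Credit: +389 days → 21 April 2022.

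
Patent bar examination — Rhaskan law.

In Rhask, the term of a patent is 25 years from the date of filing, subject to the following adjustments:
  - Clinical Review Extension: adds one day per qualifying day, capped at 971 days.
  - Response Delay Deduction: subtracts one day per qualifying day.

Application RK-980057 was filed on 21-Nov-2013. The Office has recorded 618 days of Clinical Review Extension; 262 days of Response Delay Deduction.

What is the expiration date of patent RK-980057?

November 12, 2039

Base term: filing date + 25 years → 21 November 2038.
Clinical Review Extension: 618 days (within the 971-day cap) → +618 days → 31 July 2040.
Response Delay Deduction: −262 days → 12 November 2039.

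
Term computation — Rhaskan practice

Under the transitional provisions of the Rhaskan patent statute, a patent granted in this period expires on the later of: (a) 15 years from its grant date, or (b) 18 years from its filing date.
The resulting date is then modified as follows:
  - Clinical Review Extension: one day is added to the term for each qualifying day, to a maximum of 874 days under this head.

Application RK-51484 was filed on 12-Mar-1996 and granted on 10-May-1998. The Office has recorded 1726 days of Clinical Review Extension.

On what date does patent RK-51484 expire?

(a) grant + 15 years → 10 May 2013.
(b) filing + 18 years → 12 March 2014.
Later of the two: 12 March 2014.
Clinical Review Extension: 1726 days claimed exceeds the 874-day cap, so +874 days → 2 August 2016.

August 2, 2016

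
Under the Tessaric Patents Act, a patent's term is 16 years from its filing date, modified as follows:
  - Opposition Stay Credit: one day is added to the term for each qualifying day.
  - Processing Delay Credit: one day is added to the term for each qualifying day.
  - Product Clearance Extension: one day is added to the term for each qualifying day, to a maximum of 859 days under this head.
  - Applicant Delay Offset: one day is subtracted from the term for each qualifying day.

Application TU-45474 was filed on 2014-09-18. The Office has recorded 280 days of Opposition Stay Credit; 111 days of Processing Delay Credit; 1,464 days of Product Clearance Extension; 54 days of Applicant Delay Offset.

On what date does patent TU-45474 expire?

2033-12-27

Base term: filing date + 16 years → 18 September 2030.
Opposition Stay Credit: +280 days → 25 June 2031.
Processing Delay Credit: +111 days → 14 October 2031.
Product Clearance Extension: 1464 days claimed exceeds the 859-day cap, so +859 days → 19 February 2034.
Applicant Delay Offset: −54 days → 27 December 2033.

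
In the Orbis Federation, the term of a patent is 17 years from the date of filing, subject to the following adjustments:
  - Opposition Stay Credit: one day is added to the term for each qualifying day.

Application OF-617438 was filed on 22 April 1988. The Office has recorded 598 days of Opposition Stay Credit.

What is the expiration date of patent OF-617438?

Base term: filing date + 17 years → 22 April 2005.
Opposition Stay Credit: +598 days → 11 December 2006.

2006-12-11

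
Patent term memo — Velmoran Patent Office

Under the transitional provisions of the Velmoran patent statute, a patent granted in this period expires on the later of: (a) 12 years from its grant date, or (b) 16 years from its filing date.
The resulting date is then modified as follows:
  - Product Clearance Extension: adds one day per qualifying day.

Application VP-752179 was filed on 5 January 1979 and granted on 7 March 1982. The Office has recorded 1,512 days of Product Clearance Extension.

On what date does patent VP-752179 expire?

1999-02-25

(a) grant + 12 years → 7 March 1994.
(b) filing + 16 years → 5 January 1995.
Later of the two: 5 January 1995.
Product Clearance Extension: +1512 days → 25 February 1999.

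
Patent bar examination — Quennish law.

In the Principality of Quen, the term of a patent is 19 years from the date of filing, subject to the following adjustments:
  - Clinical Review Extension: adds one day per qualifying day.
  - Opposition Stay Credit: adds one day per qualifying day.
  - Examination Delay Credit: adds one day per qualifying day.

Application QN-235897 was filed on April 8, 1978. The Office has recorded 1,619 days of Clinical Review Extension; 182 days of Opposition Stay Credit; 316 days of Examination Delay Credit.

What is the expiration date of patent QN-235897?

Base term: filing date + 19 years → 8 April 1997.
Clinical Review Extension: +1619 days → 13 September 2001.
Opposition Stay Credit: +182 days → 14 March 2002.
Examination Delay Credit: +316 days → 24 January 2003.

January 24, 2003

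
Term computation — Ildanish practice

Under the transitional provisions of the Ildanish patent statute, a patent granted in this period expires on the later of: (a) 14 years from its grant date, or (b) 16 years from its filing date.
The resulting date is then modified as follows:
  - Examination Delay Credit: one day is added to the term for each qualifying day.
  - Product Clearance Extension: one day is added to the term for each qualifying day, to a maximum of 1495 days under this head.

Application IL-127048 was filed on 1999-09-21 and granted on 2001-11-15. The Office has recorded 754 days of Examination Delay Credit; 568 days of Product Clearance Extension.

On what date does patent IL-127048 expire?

(a) grant + 14 years → 15 November 2015.
(b) filing + 16 years → 21 September 2015.
Later of the two: 15 November 2015.
Examination Delay Credit: +754 days → 8 December 2017.
Product Clearance Extension: 568 days (within the 1495-day cap) → +568 days → 29 June 2019.

June 29, 2019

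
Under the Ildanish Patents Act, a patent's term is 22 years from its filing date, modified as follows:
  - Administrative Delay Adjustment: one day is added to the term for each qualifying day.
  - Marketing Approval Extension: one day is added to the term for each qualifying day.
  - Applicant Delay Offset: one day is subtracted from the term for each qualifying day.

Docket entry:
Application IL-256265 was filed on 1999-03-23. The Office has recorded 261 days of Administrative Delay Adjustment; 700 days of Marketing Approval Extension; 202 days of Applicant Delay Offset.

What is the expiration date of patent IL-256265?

Base term: filing date + 22 years → 23 March 2021.
Administrative Delay Adjustment: +261 days → 9 December 2021.
Marketing Approval Extension: +700 days → 9 November 2023.
Applicant Delay Offset: −202 days → 21 April 2023.

April 21, 2023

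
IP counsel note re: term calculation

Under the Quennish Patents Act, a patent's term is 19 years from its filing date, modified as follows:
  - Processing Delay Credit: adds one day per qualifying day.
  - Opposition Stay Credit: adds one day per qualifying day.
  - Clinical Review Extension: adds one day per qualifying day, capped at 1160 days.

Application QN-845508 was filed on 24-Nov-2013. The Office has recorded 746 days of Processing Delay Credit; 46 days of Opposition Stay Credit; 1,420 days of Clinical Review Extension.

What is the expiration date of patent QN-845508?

Base term: filing date + 19 years → 24 November 2032.
Processing Delay Credit: +746 days → 10 December 2034.
Opposition Stay Credit: +46 days → 25 January 2035.
Clinical Review Extension: 1420 days claimed exceeds the 1160-day cap, so +1160 days → 30 March 2038.

2038-03-30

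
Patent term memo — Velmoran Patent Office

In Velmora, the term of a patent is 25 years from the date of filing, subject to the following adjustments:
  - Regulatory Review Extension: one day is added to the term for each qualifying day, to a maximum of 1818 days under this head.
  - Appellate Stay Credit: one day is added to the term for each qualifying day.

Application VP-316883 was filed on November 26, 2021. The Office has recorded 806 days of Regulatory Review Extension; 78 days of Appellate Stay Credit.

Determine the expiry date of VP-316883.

Base term: filing date + 25 years → 26 November 2046.
Regulatory Review Extension: 806 days (within the 1818-day cap) → +806 days → 9 February 2049.
Appellate Stay Credit: +78 days → 28 April 2049.

April 28, 2049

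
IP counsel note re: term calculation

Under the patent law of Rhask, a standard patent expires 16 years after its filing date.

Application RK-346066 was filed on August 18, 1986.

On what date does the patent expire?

Filing date + 16 years → 18 August 2002.

August 18, 2002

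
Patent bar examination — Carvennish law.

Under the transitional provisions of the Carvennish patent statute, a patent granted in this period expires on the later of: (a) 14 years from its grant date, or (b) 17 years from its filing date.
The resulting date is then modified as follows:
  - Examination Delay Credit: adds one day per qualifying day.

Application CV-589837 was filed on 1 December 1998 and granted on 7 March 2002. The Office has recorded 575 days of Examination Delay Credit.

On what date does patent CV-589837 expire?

October 3, 2017

(a) grant + 14 years → 7 March 2016.
(b) filing + 17 years → 1 December 2015.
Later of the two: 7 March 2016.
Examination Delay Credit: +575 days → 3 October 2017.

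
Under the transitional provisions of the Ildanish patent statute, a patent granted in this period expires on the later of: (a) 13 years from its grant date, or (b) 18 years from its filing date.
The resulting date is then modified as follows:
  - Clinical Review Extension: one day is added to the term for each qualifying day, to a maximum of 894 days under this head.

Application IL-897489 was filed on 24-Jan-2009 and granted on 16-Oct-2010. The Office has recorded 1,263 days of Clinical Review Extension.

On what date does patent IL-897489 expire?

2029-07-06

(a) grant + 13 years → 16 October 2023.
(b) filing + 18 years → 24 January 2027.
Later of the two: 24 January 2027.
Clinical Review Extension: 1263 days claimed exceeds the 894-day cap, so +894 days → 6 July 2029.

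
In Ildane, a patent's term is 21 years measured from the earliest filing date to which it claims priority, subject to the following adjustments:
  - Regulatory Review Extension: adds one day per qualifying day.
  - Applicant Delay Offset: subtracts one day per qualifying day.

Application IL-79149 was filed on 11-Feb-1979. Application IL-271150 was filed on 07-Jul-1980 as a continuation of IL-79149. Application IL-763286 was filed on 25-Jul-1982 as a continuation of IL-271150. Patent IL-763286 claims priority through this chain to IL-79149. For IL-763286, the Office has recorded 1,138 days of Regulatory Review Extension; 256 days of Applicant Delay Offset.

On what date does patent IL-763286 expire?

Earliest priority filing: 11 February 1979.
Base term: 11 February 1979 + 21 years → 11 February 2000.
Regulatory Review Extension: +1138 days → 25 March 2003.
Applicant Delay Offset: −256 days → 12 July 2002.

July 12, 2002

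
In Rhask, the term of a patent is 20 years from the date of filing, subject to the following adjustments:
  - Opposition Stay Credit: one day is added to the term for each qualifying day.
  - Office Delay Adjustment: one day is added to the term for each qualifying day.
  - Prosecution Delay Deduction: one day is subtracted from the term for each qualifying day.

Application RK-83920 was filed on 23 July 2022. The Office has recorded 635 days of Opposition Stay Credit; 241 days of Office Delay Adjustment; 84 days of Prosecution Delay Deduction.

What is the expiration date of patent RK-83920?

Base term: filing date + 20 years → 23 July 2042.
Opposition Stay Credit: +635 days → 18 April 2044.
Office Delay Adjustment: +241 days → 15 December 2044.
Prosecution Delay Deduction: −84 days → 22 September 2044.

September 22, 2044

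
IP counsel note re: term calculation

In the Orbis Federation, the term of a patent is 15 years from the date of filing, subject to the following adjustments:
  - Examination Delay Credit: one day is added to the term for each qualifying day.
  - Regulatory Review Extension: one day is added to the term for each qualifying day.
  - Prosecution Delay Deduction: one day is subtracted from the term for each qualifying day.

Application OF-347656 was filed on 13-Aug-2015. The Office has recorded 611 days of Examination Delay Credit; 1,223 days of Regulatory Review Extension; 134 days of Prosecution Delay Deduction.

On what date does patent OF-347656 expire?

Base term: filing date + 15 years → 13 August 2030.
Examination Delay Credit: +611 days → 15 April 2032.
Regulatory Review Extension: +1223 days → 21 August 2035.
Prosecution Delay Deduction: −134 days → 9 April 2035.

2035-04-09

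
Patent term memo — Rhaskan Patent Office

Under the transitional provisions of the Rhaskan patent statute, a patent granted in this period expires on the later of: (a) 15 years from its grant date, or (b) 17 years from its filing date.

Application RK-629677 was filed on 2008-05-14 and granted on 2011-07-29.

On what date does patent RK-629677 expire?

(a) grant + 15 years → 29 July 2026.
(b) filing + 17 years → 14 May 2025.
Later of the two: 29 July 2026.

July 29, 2026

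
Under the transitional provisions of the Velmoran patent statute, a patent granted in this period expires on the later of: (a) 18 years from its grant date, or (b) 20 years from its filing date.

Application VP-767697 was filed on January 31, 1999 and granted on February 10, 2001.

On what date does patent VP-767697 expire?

2019-02-10

(a) grant + 18 years → 10 February 2019.
(b) filing + 20 years → 31 January 2019.
Later of the two: 10 February 2019.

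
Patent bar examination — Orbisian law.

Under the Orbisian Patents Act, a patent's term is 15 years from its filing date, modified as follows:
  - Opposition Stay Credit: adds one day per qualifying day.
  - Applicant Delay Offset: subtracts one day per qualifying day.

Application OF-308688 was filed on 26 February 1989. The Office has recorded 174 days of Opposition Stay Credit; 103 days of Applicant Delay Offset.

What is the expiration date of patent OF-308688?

2004-05-07

Base term: filing date + 15 years → 26 February 2004.
Opposition Stay Credit: +174 days → 18 August 2004.
Applicant Delay Offset: −103 days → 7 May 2004.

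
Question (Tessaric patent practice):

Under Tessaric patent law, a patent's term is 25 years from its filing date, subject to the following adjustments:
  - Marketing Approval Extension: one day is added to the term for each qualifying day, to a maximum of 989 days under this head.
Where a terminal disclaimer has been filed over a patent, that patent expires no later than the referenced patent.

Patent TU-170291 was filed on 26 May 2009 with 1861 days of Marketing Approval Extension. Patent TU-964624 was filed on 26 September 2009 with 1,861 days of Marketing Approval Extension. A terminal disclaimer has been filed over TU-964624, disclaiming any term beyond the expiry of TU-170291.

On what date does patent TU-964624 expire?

Natural term of TU-964624:
  Base: filing + 25 years → 26 September 2034.
  Marketing Approval Extension: 1861 days claimed exceeds the 989-day cap, so +989 days → 11 June 2037.
Expiry of referenced patent TU-170291:
  Base: filing + 25 years → 26 May 2034.
  Marketing Approval Extension: 1861 days claimed exceeds the 989-day cap, so +989 days → 8 February 2037.
Terminal disclaimer: TU-964624 expires on the earlier of 11 June 2037 and 8 February 2037.

February 8, 2037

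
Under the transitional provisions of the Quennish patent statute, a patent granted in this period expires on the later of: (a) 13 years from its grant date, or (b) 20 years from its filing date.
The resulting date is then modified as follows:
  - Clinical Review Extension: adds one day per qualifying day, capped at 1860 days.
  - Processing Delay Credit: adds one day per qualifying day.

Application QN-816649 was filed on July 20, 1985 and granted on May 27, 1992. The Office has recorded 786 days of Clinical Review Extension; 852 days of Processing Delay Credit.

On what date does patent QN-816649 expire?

2010-01-13

(a) grant + 13 years → 27 May 2005.
(b) filing + 20 years → 20 July 2005.
Later of the two: 20 July 2005.
Clinical Review Extension: 786 days (within the 1860-day cap) → +786 days → 14 September 2007.
Processing Delay Credit: +852 days → 13 January 2010.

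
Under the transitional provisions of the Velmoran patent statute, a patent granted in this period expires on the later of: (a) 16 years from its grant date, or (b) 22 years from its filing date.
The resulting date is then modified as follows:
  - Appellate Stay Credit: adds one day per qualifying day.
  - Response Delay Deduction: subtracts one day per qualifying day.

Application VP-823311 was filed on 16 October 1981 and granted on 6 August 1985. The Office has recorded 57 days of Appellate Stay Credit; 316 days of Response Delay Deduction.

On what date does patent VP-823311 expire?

January 30, 2003

(a) grant + 16 years → 6 August 2001.
(b) filing + 22 years → 16 October 2003.
Later of the two: 16 October 2003.
Appellate Stay Credit: +57 days → 12 December 2003.
Response Delay Deduction: −316 days → 30 January 2003.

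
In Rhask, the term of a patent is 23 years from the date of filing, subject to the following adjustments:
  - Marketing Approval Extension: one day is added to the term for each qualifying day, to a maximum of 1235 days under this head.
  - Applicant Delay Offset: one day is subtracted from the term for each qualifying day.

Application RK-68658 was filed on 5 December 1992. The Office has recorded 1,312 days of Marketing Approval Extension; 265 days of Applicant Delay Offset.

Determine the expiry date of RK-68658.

Base term: filing date + 23 years → 5 December 2015.
Marketing Approval Extension: 1312 days claimed exceeds the 1235-day cap, so +1235 days → 23 April 2019.
Applicant Delay Offset: −265 days → 1 August 2018.

2018-08-01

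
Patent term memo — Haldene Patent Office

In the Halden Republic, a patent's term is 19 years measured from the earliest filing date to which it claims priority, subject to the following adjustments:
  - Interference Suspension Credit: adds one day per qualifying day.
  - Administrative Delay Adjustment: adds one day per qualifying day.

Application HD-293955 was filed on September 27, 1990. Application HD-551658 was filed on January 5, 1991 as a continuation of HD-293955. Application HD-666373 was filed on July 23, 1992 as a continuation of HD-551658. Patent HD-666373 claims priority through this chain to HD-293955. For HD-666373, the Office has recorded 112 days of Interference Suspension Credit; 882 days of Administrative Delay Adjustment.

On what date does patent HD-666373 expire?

Earliest priority filing: 27 September 1990.
Base term: 27 September 1990 + 19 years → 27 September 2009.
Interference Suspension Credit: +112 days → 17 January 2010.
Administrative Delay Adjustment: +882 days → 17 June 2012.

June 17, 2012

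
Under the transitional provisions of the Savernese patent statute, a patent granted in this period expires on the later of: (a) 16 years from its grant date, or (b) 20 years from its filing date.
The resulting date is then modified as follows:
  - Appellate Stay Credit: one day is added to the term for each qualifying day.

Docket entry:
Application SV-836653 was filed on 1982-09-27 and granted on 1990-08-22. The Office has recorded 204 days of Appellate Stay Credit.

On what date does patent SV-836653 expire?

March 14, 2007

(a) grant + 16 years → 22 August 2006.
(b) filing + 20 years → 27 September 2002.
Later of the two: 22 August 2006.
Appellate Stay Credit: +204 days → 14 March 2007.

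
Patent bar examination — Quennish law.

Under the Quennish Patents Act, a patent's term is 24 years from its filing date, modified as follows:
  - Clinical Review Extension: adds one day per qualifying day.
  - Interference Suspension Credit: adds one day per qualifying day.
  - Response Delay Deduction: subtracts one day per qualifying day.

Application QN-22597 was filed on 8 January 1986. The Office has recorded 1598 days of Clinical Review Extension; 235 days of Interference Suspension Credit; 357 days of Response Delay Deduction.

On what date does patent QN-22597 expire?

Base term: filing date + 24 years → 8 January 2010.
Clinical Review Extension: +1598 days → 25 May 2014.
Interference Suspension Credit: +235 days → 15 January 2015.
Response Delay Deduction: −357 days → 23 January 2014.

January 23, 2014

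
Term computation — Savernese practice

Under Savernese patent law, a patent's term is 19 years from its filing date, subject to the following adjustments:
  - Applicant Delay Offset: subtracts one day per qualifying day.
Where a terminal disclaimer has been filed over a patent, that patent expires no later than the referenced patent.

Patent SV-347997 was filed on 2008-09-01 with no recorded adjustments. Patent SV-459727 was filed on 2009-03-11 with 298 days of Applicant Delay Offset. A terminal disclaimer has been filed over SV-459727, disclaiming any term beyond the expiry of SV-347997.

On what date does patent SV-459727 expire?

Natural term of SV-459727:
  Base: filing + 19 years → 11 March 2028.
  Applicant Delay Offset: −298 days → 18 May 2027.
Expiry of referenced patent SV-347997:
  Base: filing + 19 years → 1 September 2027.
Terminal disclaimer: SV-459727 expires on the earlier of 18 May 2027 and 1 September 2027.

2027-05-18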